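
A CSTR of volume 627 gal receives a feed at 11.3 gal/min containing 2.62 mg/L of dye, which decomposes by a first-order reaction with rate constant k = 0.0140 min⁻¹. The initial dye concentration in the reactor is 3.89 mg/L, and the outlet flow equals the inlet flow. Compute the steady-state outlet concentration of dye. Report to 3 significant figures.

1.47 mg/L

Accumulation = in − out − consumed: V dC/dt = Q C_in − Q C − k V C.
At steady state: 0 = Q C_in − (Q + kV) C_ss, so C_ss = Q C_in/(Q + kV).
C_ss = 11.3·2.62/(11.3 + 0.0140·627) = 29.606/20.078 = 1.4745 mg/L.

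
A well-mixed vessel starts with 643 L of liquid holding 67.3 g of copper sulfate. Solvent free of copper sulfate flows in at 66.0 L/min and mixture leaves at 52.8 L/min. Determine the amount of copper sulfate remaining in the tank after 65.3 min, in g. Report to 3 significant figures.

2.24 g

Total volume: dV/dt = Q_in − Q_out = 13.200 L/min, so V(t) = 643 + 13.200 t and V(65.3) = 1505.0 L.
No copper sulfate enters, so dm/dt = −Q_out · (m/V).
dm/m = −Q_out dt/(V₀ + 13.200 t); integrating gives ln(m/m₀) = −(Q_out/(Q_in−Q_out)) ln(V/V₀).
m = m₀ (V₀/V)^(Q_out/(Q_in−Q_out)) = 67.3 × (643/1505.0)^(4.0000) = 2.2426 g.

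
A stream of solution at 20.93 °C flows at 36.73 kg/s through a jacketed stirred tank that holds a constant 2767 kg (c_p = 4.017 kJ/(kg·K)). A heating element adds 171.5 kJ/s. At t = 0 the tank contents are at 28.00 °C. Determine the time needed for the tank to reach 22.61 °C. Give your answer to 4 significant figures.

183.4 s

M c_p dT/dt = ṁ c_p (T_in − T) + Q̇.
τ = M/ṁ = 75.3335 s; T_ss = T_in + Q̇/(ṁ c_p) = 22.0924 °C.
T(t) = T_ss + (T₀ − T_ss) e^(−t/τ). Set T = 22.61:
e^(−t/τ) = (22.61 − 22.0924)/(28.00 − 22.0924) = 0.0876218
t = −75.3335 · ln(0.0876218) = 183.416 s.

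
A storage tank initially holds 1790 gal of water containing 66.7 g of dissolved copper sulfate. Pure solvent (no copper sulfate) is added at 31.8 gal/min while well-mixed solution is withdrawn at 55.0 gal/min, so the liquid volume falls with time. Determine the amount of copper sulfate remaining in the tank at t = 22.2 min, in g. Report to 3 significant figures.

Let m(t) be the amount of copper sulfate. Volume: V(t) = V₀ + (Q_in − Q_out) t = 1790 − 23.200 t; V(22.2) = 1275.0 gal.
Solute balance: dm/dt = 0 − Q_out C = −Q_out m/V(t).
dm/m = −Q_out dt/(V₀ − 23.200 t); integrating gives ln(m/m₀) = −(Q_out/(Q_in−Q_out)) ln(V/V₀).
m = m₀ (V₀/V)^(Q_out/(Q_in−Q_out)) = 66.7 × (1790/1275.0)^(-2.3707) = 29.839 g.

29.8 g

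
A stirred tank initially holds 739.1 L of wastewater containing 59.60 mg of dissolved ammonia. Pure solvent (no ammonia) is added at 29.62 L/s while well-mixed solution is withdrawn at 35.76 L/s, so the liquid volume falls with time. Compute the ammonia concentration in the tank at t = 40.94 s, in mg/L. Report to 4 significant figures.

0.01086 mg/L

Let m(t) be the amount of ammonia. Volume: V(t) = V₀ + (Q_in − Q_out) t = 739.1 − 6.14000 t; V(40.94) = 487.728 L.
Species balance (pure solvent in): dm/dt = −Q_out · m/V(t).
dm/m = −Q_out dt/(V₀ − 6.14000 t); integrating gives ln(m/m₀) = −(Q_out/(Q_in−Q_out)) ln(V/V₀).
m = m₀ (V₀/V)^(Q_out/(Q_in−Q_out)) = 59.60 × (739.1/487.728)^(-5.82410) = 5.29479 mg.
C = m/V = 5.29479/487.728 = 0.0108560 mg/L.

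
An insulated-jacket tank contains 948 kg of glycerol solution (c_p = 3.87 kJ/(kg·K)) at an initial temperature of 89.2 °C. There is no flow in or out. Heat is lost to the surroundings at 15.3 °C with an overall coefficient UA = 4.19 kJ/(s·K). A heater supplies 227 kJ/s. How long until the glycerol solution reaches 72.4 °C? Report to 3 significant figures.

1670 s

M c_p dT/dt = −UA(T − T_amb) + Q̇.
τ = M c_p/UA = 875.60 s; T_ss = T_amb + Q̇/UA = 15.3 + 227/4.19 = 69.477 °C.
T(t) = T_ss + (T₀ − T_ss)e^(−t/τ); set T = 72.4:
t = −τ ln[(T − T_ss)/(T₀ − T_ss)] = −875.60 · ln(0.14822) = 1671.6 s.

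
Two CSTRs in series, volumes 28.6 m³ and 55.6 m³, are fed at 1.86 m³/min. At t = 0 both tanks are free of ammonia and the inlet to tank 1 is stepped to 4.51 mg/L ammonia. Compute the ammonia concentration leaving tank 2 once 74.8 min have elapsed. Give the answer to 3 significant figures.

Time constants: τᵢ = Vᵢ/Q for each well-mixed tank.
τ₁ = 28.6/1.86 = 15.376 min; τ₂ = 55.6/1.86 = 29.892 min.
Solving the cascade with C₁(0)=C₂(0)=0 gives C₂(t) = C_in[1 − (τ₁ e^(−t/τ₁) − τ₂ e^(−t/τ₂))/(τ₁ − τ₂)].
At t = 74.8: e^(−t/τ₁) = 0.0077148, e^(−t/τ₂) = 0.081896.
C₂ = 4.51·[1 − (15.376·0.0077148 − 29.892·0.081896)/(-14.516)] = 4.51·0.83953 = 3.7863 mg/L.

3.79 mg/L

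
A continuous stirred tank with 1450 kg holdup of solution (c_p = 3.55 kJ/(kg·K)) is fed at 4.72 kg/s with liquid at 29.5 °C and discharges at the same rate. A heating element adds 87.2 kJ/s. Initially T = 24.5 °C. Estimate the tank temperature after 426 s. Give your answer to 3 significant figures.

First-law balance (no shaft work): M c_p dT/dt = ṁ c_p (T_in − T) + 87.2.
Rearrange: dT/dt = (T_ss − T)/τ with τ = M/ṁ = 307.20 s and T_ss = T_in + Q̇/(ṁ c_p) = 34.704 °C.
This is linear first-order; T(t) = T_ss + (T₀ − T_ss) e^(−t/τ).
T(426) = 34.704 + (-10.204)·e^(−426/307.20) = 34.704 + (-10.204)·0.24990 = 32.154 °C.

32.2 °C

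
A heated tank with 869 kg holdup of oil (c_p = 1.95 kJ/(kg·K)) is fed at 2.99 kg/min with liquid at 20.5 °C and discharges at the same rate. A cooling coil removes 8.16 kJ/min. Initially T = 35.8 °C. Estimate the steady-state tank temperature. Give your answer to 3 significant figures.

19.1 °C

Heat balance on the well-mixed liquid: M c_p dT/dt = ṁ c_p (T_in − T) − 8.16.
At steady state dT/dt = 0 ⇒ T_ss = T_in − Q̇/(ṁ c_p) = 20.5 − 8.16/(2.99·1.95) = 19.100 °C.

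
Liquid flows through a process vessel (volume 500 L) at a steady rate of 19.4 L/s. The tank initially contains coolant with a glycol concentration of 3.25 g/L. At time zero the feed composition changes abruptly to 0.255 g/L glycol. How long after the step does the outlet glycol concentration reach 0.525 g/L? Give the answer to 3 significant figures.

Species balance: V dC/dt = Q(C_in − C) ⇒ τ = V/Q = 25.773 s.
C(t) = C_in + (C₀ − C_in) e^(−t/τ). Set C = 0.525 and solve for t:
e^(−t/τ) = (C − C_in)/(C₀ − C_in) = (0.525 − 0.255)/(3.25 − 0.255) = 0.090150
t = −τ ln(…) = 25.773 × 2.4063 = 62.017 s.

62.0 s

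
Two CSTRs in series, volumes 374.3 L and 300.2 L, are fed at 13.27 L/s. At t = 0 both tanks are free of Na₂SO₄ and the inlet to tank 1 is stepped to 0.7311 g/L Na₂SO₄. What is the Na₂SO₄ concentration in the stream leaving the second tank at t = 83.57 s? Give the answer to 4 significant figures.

0.6139 g/L

Each tank obeys Vᵢ dCᵢ/dt = Q(Cᵢ₋₁ − Cᵢ), so τᵢ = Vᵢ/Q.
τ₁ = 374.3/13.27 = 28.2065 s; τ₂ = 300.2/13.27 = 22.6225 s.
Tank 1: C₁ = C_in(1 − e^(−t/τ₁)). Tank 2 (τ₁ ≠ τ₂): C₂ = C_in[1 − (τ₁ e^(−t/τ₁) − τ₂ e^(−t/τ₂))/(τ₁ − τ₂)].
At t = 83.57: e^(−t/τ₁) = 0.0516743, e^(−t/τ₂) = 0.0248694.
C₂ = 0.7311·[1 − (28.2065·0.0516743 − 22.6225·0.0248694)/(5.58402)] = 0.7311·0.839731 = 0.613928 g/L.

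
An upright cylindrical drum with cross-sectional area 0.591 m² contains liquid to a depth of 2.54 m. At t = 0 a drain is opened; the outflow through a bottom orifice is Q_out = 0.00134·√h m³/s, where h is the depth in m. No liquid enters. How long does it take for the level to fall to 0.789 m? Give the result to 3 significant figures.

622 s

Volume balance on the tank: A dh/dt = −0.00134 √h.
This is separable: 2 d(√h)/dt = −0.00134/A, so √h = √h₀ − (0.00134/(2A)) t.
t = 2A(√h₀ − √h)/0.00134 = 2·0.591·(√2.54 − √0.789)/0.00134
  = 1.1820 × (1.5937 − 0.88826) / 0.00134 = 622.30 s.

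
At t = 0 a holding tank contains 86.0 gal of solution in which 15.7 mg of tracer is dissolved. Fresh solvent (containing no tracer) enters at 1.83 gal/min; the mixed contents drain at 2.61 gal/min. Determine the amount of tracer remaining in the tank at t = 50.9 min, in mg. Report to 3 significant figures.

Total volume: dV/dt = Q_in − Q_out = -0.78000 gal/min, so V(t) = 86.0 − 0.78000 t and V(50.9) = 46.298 gal.
Species balance (pure solvent in): dm/dt = −Q_out · m/V(t).
dm/m = −Q_out dt/(V₀ − 0.78000 t); integrating gives ln(m/m₀) = −(Q_out/(Q_in−Q_out)) ln(V/V₀).
m = m₀ (V₀/V)^(Q_out/(Q_in−Q_out)) = 15.7 × (86.0/46.298)^(-3.3462) = 1.9770 mg.

1.98 mg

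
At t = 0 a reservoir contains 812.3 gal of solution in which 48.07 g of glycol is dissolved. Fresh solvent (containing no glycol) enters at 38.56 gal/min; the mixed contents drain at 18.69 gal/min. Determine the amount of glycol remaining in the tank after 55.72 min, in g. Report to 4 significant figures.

Total volume: dV/dt = Q_in − Q_out = 19.8700 gal/min, so V(t) = 812.3 + 19.8700 t and V(55.72) = 1919.46 gal.
Solute balance: dm/dt = 0 − Q_out C = −Q_out m/V(t).
Separate: dm/m = −Q_out dt/V(t) ⇒ ln(m/m₀) = −(Q_out/(Q_in−Q_out)) ln(V/V₀).
m = m₀ (V₀/V)^(Q_out/(Q_in−Q_out)) = 48.07 × (812.3/1919.46)^(0.940614) = 21.4087 g.

21.41 g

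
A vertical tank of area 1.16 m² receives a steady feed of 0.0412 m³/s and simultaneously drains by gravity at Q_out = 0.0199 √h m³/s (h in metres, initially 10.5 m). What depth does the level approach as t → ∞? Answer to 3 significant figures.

4.29 m

Accumulation of liquid (constant cross-section A): A dh/dt = Q_in − 0.0199 √h. At steady state dh/dt = 0:
Q_in = 0.0199 √h_ss ⇒ √h_ss = 0.0412/0.0199 = 2.0704.
h_ss = 2.0704² = 4.2864 m. (Since h₀ = 10.5 m > h_ss, the level will fall toward this value.)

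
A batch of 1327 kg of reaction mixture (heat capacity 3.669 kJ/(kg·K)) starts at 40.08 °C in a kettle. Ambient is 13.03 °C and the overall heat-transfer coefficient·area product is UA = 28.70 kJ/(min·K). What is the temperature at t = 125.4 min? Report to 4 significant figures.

25.95 °C

Lumped-capacitance energy balance: M c_p dT/dt = UA(T_amb − T).
dT/dt = (T_ss − T)/τ with T_ss = T_amb = 13.0300 °C, τ = M c_p/UA = 1327·3.669/28.70 = 169.643 min.
Solution: T(t) = T_ss + (T₀ − T_ss) e^(−t/τ).
T(125.4) = 13.0300 + (27.0500)·0.477497 = 25.9463 °C.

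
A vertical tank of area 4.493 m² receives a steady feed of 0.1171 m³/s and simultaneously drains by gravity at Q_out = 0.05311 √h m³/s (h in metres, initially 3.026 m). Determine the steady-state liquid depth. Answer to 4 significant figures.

Mass balance (ρ constant): A dh/dt = Q_in − 0.05311 √h. At steady state dh/dt = 0:
Q_in = 0.05311 √h_ss ⇒ √h_ss = 0.1171/0.05311 = 2.20486.
h_ss = 2.20486² = 4.86140 m. (Since h₀ = 3.026 m < h_ss, the level will rise toward this value.)

4.861 m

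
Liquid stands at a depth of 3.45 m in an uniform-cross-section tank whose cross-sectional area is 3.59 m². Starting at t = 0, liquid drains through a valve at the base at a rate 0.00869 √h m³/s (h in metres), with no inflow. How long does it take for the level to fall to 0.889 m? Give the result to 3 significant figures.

756 s

With no inflow, A dh/dt = −0.00869 √h.
∫ h^(−1/2) dh = −(0.00869/A) ∫ dt, giving 2√h = 2√h₀ − (0.00869/A) t.
t = 2A(√h₀ − √h)/0.00869 = 2·3.59·(√3.45 − √0.889)/0.00869
  = 7.1800 × (1.8574 − 0.94287) / 0.00869 = 755.63 s.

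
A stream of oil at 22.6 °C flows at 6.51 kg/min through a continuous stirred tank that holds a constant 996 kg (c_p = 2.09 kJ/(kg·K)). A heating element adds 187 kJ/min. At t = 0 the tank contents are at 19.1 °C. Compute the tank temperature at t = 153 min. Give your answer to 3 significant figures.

30.0 °C

M c_p dT/dt = ṁ c_p (T_in − T) + Q̇.
Rearrange: dT/dt = (T_ss − T)/τ with τ = M/ṁ = 153.00 min and T_ss = T_in + Q̇/(ṁ c_p) = 36.344 °C.
This is linear first-order; T(t) = T_ss + (T₀ − T_ss) e^(−t/τ).
T(153) = 36.344 + (-17.244)·e^(−153/153.00) = 36.344 + (-17.244)·0.36787 = 30.001 °C.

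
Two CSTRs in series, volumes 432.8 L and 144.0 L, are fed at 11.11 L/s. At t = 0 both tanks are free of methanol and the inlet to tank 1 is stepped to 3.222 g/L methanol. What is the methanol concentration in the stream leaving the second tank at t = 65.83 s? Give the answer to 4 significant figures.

Species balance on tank i: dCᵢ/dt = (Cᵢ₋₁ − Cᵢ)/τᵢ with τᵢ = Vᵢ/Q.
τ₁ = 432.8/11.11 = 38.9559 s; τ₂ = 144.0/11.11 = 12.9613 s.
Solving the cascade with C₁(0)=C₂(0)=0 gives C₂(t) = C_in[1 − (τ₁ e^(−t/τ₁) − τ₂ e^(−t/τ₂))/(τ₁ − τ₂)].
At t = 65.83: e^(−t/τ₁) = 0.184545, e^(−t/τ₂) = 0.00622634.
C₂ = 3.222·[1 − (38.9559·0.184545 − 12.9613·0.00622634)/(25.9946)] = 3.222·0.726542 = 2.34092 g/L.

2.341 g/L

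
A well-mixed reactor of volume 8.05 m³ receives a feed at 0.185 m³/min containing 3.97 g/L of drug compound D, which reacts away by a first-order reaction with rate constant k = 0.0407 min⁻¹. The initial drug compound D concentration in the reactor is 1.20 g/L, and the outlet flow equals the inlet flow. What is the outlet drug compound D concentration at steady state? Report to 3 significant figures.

V dC/dt = Q(C_in − C) − k V C.
At steady state: 0 = Q C_in − (Q + kV) C_ss, so C_ss = Q C_in/(Q + kV).
C_ss = 0.185·3.97/(0.185 + 0.0407·8.05) = 0.73445/0.51263 = 1.4327 g/L.

1.43 g/L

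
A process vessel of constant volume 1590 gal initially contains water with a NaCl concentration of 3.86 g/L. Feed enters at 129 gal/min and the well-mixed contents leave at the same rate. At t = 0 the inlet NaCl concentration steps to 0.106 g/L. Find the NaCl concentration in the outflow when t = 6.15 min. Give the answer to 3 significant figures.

2.39 g/L

Transient balance on the dissolved component: V dC/dt = Q(C_in − C).
Rewrite as dC/dt + C/τ = C_in/τ, τ = V/Q = 12.326 min.
C approaches C_in exponentially: C(t) = C_in + (C₀ − C_in) e^(−t/τ).
C(6.15) = 0.106 + (3.86 − 0.106)·e^(−6.15/12.326) = 0.106 + (3.7540)·0.60716 = 2.3853 g/L.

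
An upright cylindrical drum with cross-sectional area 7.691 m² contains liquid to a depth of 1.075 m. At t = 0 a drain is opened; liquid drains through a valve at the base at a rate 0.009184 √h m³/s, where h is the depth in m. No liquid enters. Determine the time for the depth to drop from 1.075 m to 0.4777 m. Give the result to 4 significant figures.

578.9 s

With no inflow, A dh/dt = −0.009184 √h.
∫ h^(−1/2) dh = −(0.009184/A) ∫ dt, giving 2√h = 2√h₀ − (0.009184/A) t.
t = 2A(√h₀ − √h)/0.009184 = 2·7.691·(√1.075 − √0.4777)/0.009184
  = 15.3820 × (1.03682 − 0.691158) / 0.009184 = 578.941 s.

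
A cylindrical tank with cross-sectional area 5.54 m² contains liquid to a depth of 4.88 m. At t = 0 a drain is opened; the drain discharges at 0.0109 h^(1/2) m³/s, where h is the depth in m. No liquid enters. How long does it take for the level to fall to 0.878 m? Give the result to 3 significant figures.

1290 s

With no inflow, A dh/dt = −0.0109 √h.
∫ h^(−1/2) dh = −(0.0109/A) ∫ dt, giving 2√h = 2√h₀ − (0.0109/A) t.
t = 2A(√h₀ − √h)/0.0109 = 2·5.54·(√4.88 − √0.878)/0.0109
  = 11.080 × (2.2091 − 0.93702) / 0.0109 = 1293.1 s.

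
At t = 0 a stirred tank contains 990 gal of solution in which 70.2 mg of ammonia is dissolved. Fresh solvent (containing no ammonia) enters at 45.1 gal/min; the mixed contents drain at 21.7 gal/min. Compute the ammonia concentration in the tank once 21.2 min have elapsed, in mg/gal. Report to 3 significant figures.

Total volume: dV/dt = Q_in − Q_out = 23.400 gal/min, so V(t) = 990 + 23.400 t and V(21.2) = 1486.1 gal.
Species balance (pure solvent in): dm/dt = −Q_out · m/V(t).
dm/m = −Q_out dt/(V₀ + 23.400 t); integrating gives ln(m/m₀) = −(Q_out/(Q_in−Q_out)) ln(V/V₀).
m = m₀ (V₀/V)^(Q_out/(Q_in−Q_out)) = 70.2 × (990/1486.1)^(0.92735) = 48.167 mg.
C = m/V = 48.167/1486.1 = 0.032412 mg/gal.

0.0324 mg/gal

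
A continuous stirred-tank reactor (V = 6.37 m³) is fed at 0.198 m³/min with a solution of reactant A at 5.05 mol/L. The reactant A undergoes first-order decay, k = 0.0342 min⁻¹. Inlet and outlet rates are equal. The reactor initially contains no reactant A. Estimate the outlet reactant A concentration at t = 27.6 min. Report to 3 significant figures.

Species balance: V dC/dt = Q C_in − Q C − k V C.
dC/dt = (Q/V) C_in − (Q/V + k) C; effective rate a = Q/V + k = 0.031083 + 0.0342 = 0.065283 min⁻¹.
C_ss = Q C_in/(Q + kV) = 2.4044 mol/L; C(t) = C_ss + (C₀ − C_ss) e^(−a t).
C(27.6) = 2.4044 + (-2.4044)·e^(−0.065283·27.6) = 2.4044 + (-2.4044)·0.16500 = 2.0077 mol/L.

2.01 mol/L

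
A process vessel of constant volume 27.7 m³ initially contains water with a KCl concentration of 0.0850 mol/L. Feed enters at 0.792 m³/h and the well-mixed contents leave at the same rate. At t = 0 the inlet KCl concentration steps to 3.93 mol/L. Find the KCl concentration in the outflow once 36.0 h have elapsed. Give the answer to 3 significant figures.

Species balance on the tank: V dC/dt = Q(C_in − C).
So dC/dt = (C_in − C)/τ with τ = V/Q = 27.7/0.792 = 34.975 h.
C approaches C_in exponentially: C(t) = C_in + (C₀ − C_in) e^(−t/τ).
C(36.0) = 3.93 + (0.0850 − 3.93)·e^(−36.0/34.975) = 3.93 + (-3.8450)·0.35725 = 2.5564 mol/L.

2.56 mol/L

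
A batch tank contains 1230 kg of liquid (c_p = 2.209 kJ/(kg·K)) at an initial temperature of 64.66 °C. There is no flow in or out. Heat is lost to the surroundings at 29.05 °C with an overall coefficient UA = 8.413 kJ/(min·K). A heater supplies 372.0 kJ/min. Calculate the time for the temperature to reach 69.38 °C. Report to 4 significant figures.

Heat balance on the well-mixed liquid: M c_p dT/dt = −UA(T − T_amb) + Q̇.
τ = M c_p/UA = 322.961 min; T_ss = T_amb + Q̇/UA = 29.05 + 372.0/8.413 = 73.2673 °C.
T(t) = T_ss + (T₀ − T_ss)e^(−t/τ); set T = 69.38:
t = −τ ln[(T − T_ss)/(T₀ − T_ss)] = −322.961 · ln(0.451627) = 256.721 min.

256.7 min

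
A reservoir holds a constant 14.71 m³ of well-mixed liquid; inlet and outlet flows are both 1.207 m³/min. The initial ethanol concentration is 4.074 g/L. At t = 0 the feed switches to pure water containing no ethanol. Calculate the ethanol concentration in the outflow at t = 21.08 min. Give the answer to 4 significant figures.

Accumulation = in − out for the solute gives V dC/dt = Q(C_in − C).
Time constant τ = V/Q = 14.71/1.207 = 12.1872 min.
This is linear first-order; C(t) = C_in + (C₀ − C_in) e^(−t/τ).
C(21.08) = 0 + (4.074 − 0)·e^(−21.08/12.1872) = 0 + (4.07400)·0.177342 = 0.722489 g/L.

0.7225 g/L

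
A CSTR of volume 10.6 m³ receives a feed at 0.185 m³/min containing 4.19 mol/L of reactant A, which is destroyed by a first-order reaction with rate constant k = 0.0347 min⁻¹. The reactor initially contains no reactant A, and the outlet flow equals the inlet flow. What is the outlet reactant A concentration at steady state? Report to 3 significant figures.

1.40 mol/L

Species balance: V dC/dt = Q C_in − Q C − k V C.
At steady state: 0 = Q C_in − (Q + kV) C_ss, so C_ss = Q C_in/(Q + kV).
C_ss = 0.185·4.19/(0.185 + 0.0347·10.6) = 0.77515/0.55282 = 1.4022 mol/L.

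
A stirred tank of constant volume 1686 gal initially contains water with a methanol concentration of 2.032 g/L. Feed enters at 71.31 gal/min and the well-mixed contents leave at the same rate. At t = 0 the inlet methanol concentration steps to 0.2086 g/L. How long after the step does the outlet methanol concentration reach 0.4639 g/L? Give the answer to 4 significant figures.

Unsteady species balance (constant V, well mixed): V dC/dt = Q(C_in − C), so τ = V/Q = 23.6432 min.
C(t) = C_in + (C₀ − C_in) e^(−t/τ). Set C = 0.4639 and solve for t:
e^(−t/τ) = (C − C_in)/(C₀ − C_in) = (0.4639 − 0.2086)/(2.032 − 0.2086) = 0.140013
t = −τ ln(…) = 23.6432 × 1.96602 = 46.4831 min.

46.48 min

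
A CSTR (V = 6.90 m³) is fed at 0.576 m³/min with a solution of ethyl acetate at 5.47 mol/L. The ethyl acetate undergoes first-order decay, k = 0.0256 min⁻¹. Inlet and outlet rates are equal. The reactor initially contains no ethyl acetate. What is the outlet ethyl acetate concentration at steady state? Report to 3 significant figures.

Species balance: V dC/dt = Q C_in − Q C − k V C.
Steady state (dC/dt = 0): C_ss = Q C_in/(Q + kV) = C_in/(1 + kV/Q).
C_ss = 0.576·5.47/(0.576 + 0.0256·6.90) = 3.1507/0.75264 = 4.1862 mol/L.

4.19 mol/L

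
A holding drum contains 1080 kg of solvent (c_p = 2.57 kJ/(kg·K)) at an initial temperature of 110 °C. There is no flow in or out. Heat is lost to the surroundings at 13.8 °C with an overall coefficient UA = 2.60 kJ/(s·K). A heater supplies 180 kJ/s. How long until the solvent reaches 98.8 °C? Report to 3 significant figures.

M c_p dT/dt = −UA(T − T_amb) + Q̇.
τ = M c_p/UA = 1067.5 s; T_ss = T_amb + Q̇/UA = 13.8 + 180/2.60 = 83.031 °C.
T(t) = T_ss + (T₀ − T_ss)e^(−t/τ); set T = 98.8:
t = −τ ln[(T − T_ss)/(T₀ − T_ss)] = −1067.5 · ln(0.58471) = 572.88 s.

573 s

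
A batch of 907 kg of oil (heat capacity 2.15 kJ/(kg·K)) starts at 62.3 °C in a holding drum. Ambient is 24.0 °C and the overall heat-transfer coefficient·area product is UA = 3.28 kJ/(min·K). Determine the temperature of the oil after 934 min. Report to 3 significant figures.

Lumped-capacitance energy balance: M c_p dT/dt = UA(T_amb − T).
dT/dt = (T_ss − T)/τ with T_ss = T_amb = 24.000 °C, τ = M c_p/UA = 907·2.15/3.28 = 594.53 min.
Integrating: T(t) = T_ss + (T₀ − T_ss) e^(−t/τ).
T(934) = 24.000 + (38.300)·0.20784 = 31.960 °C.

32.0 °C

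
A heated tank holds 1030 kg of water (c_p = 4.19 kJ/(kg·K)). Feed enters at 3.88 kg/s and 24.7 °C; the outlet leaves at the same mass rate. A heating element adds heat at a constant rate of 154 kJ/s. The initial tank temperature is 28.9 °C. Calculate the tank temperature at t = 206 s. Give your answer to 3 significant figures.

31.7 °C

M c_p dT/dt = ṁ c_p (T_in − T) + Q̇.
Rearrange: dT/dt = (T_ss − T)/τ with τ = M/ṁ = 265.46 s and T_ss = T_in + Q̇/(ṁ c_p) = 34.173 °C.
This is linear first-order; T(t) = T_ss + (T₀ − T_ss) e^(−t/τ).
T(206) = 34.173 + (-5.2727)·e^(−206/265.46) = 34.173 + (-5.2727)·0.46024 = 31.746 °C.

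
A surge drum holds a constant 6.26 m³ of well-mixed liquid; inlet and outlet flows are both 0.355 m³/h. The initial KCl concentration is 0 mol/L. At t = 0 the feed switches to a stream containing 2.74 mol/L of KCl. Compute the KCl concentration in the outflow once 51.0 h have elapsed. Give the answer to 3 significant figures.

Species balance on the tank: V dC/dt = Q(C_in − C).
So dC/dt = (C_in − C)/τ with τ = V/Q = 6.26/0.355 = 17.634 h.
Solution: C(t) = C_in + (C₀ − C_in) e^(−t/τ).
C(51.0) = 2.74 + (0 − 2.74)·e^(−51.0/17.634) = 2.74 + (-2.7400)·0.055456 = 2.5881 mol/L.

2.59 mol/L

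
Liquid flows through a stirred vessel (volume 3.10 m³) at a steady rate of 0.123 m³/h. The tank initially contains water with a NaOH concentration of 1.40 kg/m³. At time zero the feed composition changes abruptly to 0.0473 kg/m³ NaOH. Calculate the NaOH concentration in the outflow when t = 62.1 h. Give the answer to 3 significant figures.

Transient balance on the dissolved component: V dC/dt = Q(C_in − C).
Rewrite as dC/dt + C/τ = C_in/τ, τ = V/Q = 25.203 h.
Solution: C(t) = C_in + (C₀ − C_in) e^(−t/τ).
C(62.1) = 0.0473 + (1.40 − 0.0473)·e^(−62.1/25.203) = 0.0473 + (1.3527)·0.085097 = 0.16241 kg/m³.

0.162 kg/m³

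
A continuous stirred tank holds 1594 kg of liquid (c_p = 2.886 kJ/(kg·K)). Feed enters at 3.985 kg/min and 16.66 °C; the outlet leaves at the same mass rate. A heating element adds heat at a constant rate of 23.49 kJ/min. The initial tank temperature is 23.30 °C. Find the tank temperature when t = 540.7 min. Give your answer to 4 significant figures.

Energy balance: M c_p dT/dt = ṁ c_p (T_in − T) + 23.49.
τ = M/ṁ = 400.000 min; T_ss = T_in + Q̇/(ṁ c_p) = 16.66 + 23.49/(3.985·2.886) = 18.7025 °C.
Solution: T(t) = T_ss + (T₀ − T_ss) e^(−t/τ).
T(540.7) = 18.7025 + (4.59752)·e^(−540.7/400.000) = 18.7025 + (4.59752)·0.258787 = 19.8923 °C.

19.89 °C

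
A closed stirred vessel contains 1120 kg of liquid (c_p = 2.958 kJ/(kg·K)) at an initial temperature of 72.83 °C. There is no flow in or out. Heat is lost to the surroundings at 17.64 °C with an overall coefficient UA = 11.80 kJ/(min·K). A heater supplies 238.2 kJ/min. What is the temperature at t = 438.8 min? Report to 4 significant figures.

Lumped-capacitance energy balance: M c_p dT/dt = UA(T_amb − T) + Q̇.
dT/dt = (T_ss − T)/τ with T_ss = T_amb + Q̇/UA = 17.64 + 238.2/11.80 = 37.8264 °C, τ = M c_p/UA = 1120·2.958/11.80 = 280.759 min.
Solution: T(t) = T_ss + (T₀ − T_ss) e^(−t/τ).
T(438.8) = 37.8264 + (35.0036)·0.209527 = 45.1606 °C.

45.16 °C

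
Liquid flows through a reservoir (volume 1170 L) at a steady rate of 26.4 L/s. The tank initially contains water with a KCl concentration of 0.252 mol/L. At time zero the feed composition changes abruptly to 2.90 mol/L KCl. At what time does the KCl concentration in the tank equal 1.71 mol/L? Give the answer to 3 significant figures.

Transient balance on the dissolved component: V dC/dt = Q(C_in − C), so τ = V/Q = 44.318 s.
C(t) = C_in + (C₀ − C_in) e^(−t/τ). Set C = 1.71 and solve for t:
e^(−t/τ) = (C − C_in)/(C₀ − C_in) = (1.71 − 2.90)/(0.252 − 2.90) = 0.44940
t = −τ ln(…) = 44.318 × 0.79985 = 35.448 s.

35.4 s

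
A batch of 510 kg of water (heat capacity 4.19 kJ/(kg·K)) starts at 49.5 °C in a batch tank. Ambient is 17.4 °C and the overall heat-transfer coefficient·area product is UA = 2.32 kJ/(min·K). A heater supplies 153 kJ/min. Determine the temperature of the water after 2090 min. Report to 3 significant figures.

M c_p dT/dt = −UA(T − T_amb) + Q̇.
dT/dt = (T_ss − T)/τ with T_ss = T_amb + Q̇/UA = 17.4 + 153/2.32 = 83.348 °C, τ = M c_p/UA = 510·4.19/2.32 = 921.08 min.
Solution: T(t) = T_ss + (T₀ − T_ss) e^(−t/τ).
T(2090) = 83.348 + (-33.848)·0.10341 = 79.848 °C.

79.8 °C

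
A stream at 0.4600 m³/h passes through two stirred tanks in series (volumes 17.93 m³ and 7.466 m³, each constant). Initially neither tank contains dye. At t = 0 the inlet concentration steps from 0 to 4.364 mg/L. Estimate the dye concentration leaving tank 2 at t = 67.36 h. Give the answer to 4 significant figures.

3.085 mg/L

Species balance on tank i: dCᵢ/dt = (Cᵢ₋₁ − Cᵢ)/τᵢ with τᵢ = Vᵢ/Q.
τ₁ = 17.93/0.4600 = 38.9783 h; τ₂ = 7.466/0.4600 = 16.2304 h.
Tank 1: C₁ = C_in(1 − e^(−t/τ₁)). Tank 2 (τ₁ ≠ τ₂): C₂ = C_in[1 − (τ₁ e^(−t/τ₁) − τ₂ e^(−t/τ₂))/(τ₁ − τ₂)].
At t = 67.36: e^(−t/τ₁) = 0.177614, e^(−t/τ₂) = 0.0157608.
C₂ = 4.364·[1 − (38.9783·0.177614 − 16.2304·0.0157608)/(22.7478)] = 4.364·0.706905 = 3.08493 mg/L.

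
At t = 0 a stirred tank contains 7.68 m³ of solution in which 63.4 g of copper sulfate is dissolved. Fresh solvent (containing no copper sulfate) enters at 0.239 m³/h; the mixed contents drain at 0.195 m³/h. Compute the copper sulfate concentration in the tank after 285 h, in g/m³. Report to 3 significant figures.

0.0430 g/m³

Total volume: dV/dt = Q_in − Q_out = 0.044000 m³/h, so V(t) = 7.68 + 0.044000 t and V(285) = 20.220 m³.
Species balance (pure solvent in): dm/dt = −Q_out · m/V(t).
dm/m = −Q_out dt/(V₀ + 0.044000 t); integrating gives ln(m/m₀) = −(Q_out/(Q_in−Q_out)) ln(V/V₀).
m = m₀ (V₀/V)^(Q_out/(Q_in−Q_out)) = 63.4 × (7.68/20.220)^(4.4318) = 0.86869 g.
C = m/V = 0.86869/20.220 = 0.042962 g/m³.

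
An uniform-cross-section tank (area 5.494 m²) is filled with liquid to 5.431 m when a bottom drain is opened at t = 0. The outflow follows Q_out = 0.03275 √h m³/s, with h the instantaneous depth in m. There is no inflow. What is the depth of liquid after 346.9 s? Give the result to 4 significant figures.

1.681 m

Mass balance (ρ constant): A dh/dt = −0.03275 √h.
Separate and integrate: 2(√h − √h₀) = −(0.03275/A) t.
√h = √5.431 − 0.03275·346.9/(2·5.494) = 2.33045 − 1.03394 = 1.29651.
h = 1.29651² = 1.68093 m.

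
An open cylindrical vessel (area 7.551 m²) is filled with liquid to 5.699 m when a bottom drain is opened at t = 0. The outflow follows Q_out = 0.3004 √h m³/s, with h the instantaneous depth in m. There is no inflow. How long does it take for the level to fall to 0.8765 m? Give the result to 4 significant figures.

72.95 s

A dh/dt = −Q_out = −0.3004 √h.
∫ h^(−1/2) dh = −(0.3004/A) ∫ dt, giving 2√h = 2√h₀ − (0.3004/A) t.
t = 2A(√h₀ − √h)/0.3004 = 2·7.551·(√5.699 − √0.8765)/0.3004
  = 15.1020 × (2.38726 − 0.936216) / 0.3004 = 72.9482 s.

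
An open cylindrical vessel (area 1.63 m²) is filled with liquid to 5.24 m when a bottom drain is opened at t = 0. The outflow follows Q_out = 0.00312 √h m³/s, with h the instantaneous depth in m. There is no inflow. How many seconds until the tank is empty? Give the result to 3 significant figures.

With no inflow, A dh/dt = −0.00312 √h.
∫ h^(−1/2) dh = −(0.00312/A) ∫ dt, giving 2√h = 2√h₀ − (0.00312/A) t.
Tank is empty when √h = 0: t_empty = 2A√h₀/0.00312.
t_empty = 2·1.63·√5.24/0.00312 = 3.2600·2.2891/0.00312 = 2391.8 s.

2390 s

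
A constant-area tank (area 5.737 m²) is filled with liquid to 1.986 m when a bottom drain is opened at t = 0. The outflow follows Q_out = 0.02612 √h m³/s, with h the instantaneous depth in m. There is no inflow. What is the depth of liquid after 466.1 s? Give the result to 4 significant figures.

Unsteady balance on liquid volume: A dh/dt = −0.02612 √h.
This is separable: 2 d(√h)/dt = −0.02612/A, so √h = √h₀ − (0.02612/(2A)) t.
√h = √1.986 − 0.02612·466.1/(2·5.737) = 1.40926 − 1.06105 = 0.348201.
h = 0.348201² = 0.121244 m.

0.1212 m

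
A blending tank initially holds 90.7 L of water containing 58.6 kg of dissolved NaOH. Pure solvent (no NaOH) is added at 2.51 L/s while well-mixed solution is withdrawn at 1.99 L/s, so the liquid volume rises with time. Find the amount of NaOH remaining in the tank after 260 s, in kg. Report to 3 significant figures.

Total volume: dV/dt = Q_in − Q_out = 0.52000 L/s, so V(t) = 90.7 + 0.52000 t and V(260) = 225.90 L.
No NaOH enters, so dm/dt = −Q_out · (m/V).
dm/m = −Q_out dt/(V₀ + 0.52000 t); integrating gives ln(m/m₀) = −(Q_out/(Q_in−Q_out)) ln(V/V₀).
m = m₀ (V₀/V)^(Q_out/(Q_in−Q_out)) = 58.6 × (90.7/225.90)^(3.8269) = 1.7834 kg.

1.78 kg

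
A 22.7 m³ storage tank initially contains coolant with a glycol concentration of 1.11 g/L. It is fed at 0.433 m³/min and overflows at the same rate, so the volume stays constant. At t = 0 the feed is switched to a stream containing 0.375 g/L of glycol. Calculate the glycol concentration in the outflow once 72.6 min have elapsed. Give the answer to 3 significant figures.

0.559 g/L

Unsteady species balance (constant V, well mixed): V dC/dt = Q(C_in − C).
Time constant τ = V/Q = 22.7/0.433 = 52.425 min.
This is linear first-order; C(t) = C_in + (C₀ − C_in) e^(−t/τ).
C(72.6) = 0.375 + (1.11 − 0.375)·e^(−72.6/52.425) = 0.375 + (0.73500)·0.25036 = 0.55902 g/L.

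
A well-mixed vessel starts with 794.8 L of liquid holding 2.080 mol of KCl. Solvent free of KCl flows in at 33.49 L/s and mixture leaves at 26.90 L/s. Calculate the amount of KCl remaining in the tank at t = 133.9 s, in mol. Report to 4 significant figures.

0.09867 mol

Total volume: dV/dt = Q_in − Q_out = 6.59000 L/s, so V(t) = 794.8 + 6.59000 t and V(133.9) = 1677.20 L.
Species balance (pure solvent in): dm/dt = −Q_out · m/V(t).
dm/m = −Q_out dt/(V₀ + 6.59000 t); integrating gives ln(m/m₀) = −(Q_out/(Q_in−Q_out)) ln(V/V₀).
m = m₀ (V₀/V)^(Q_out/(Q_in−Q_out)) = 2.080 × (794.8/1677.20)^(4.08194) = 0.0986684 mol.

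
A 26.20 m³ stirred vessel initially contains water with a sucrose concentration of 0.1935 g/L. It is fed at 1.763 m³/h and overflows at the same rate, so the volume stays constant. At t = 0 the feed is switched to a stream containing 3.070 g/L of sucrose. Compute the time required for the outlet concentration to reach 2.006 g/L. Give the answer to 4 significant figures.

14.78 h

Transient balance on the dissolved component: V dC/dt = Q(C_in − C), so τ = V/Q = 14.8610 h.
C(t) = C_in + (C₀ − C_in) e^(−t/τ). Set C = 2.006 and solve for t:
e^(−t/τ) = (C − C_in)/(C₀ − C_in) = (2.006 − 3.070)/(0.1935 − 3.070) = 0.369894
t = −τ ln(…) = 14.8610 × 0.994539 = 14.7799 h.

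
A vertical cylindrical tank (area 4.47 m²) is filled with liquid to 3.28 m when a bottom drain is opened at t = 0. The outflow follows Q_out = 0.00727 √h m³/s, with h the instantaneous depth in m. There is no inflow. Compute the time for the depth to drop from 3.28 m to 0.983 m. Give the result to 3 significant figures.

1010 s

With no inflow, A dh/dt = −0.00727 √h.
Separate and integrate: 2(√h − √h₀) = −(0.00727/A) t.
t = 2A(√h₀ − √h)/0.00727 = 2·4.47·(√3.28 − √0.983)/0.00727
  = 8.9400 × (1.8111 − 0.99146) / 0.00727 = 1007.9 s.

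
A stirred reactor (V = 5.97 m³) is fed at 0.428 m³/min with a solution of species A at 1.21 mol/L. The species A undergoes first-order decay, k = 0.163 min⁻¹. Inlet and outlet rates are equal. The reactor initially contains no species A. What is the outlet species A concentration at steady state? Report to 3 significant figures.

0.370 mol/L

Accumulation = in − out − consumed: V dC/dt = Q C_in − Q C − k V C.
Steady state (dC/dt = 0): C_ss = Q C_in/(Q + kV) = C_in/(1 + kV/Q).
C_ss = 0.428·1.21/(0.428 + 0.163·5.97) = 0.51788/1.4011 = 0.36962 mol/L.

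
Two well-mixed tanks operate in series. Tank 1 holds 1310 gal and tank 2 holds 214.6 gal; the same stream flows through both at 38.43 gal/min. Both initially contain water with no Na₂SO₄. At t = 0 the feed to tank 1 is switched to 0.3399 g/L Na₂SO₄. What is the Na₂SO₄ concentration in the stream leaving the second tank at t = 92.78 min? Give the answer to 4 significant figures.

0.3132 g/L

Species balance on tank i: dCᵢ/dt = (Cᵢ₋₁ − Cᵢ)/τᵢ with τᵢ = Vᵢ/Q.
τ₁ = 1310/38.43 = 34.0880 min; τ₂ = 214.6/38.43 = 5.58418 min.
Tank 1: C₁ = C_in(1 − e^(−t/τ₁)). Tank 2 (τ₁ ≠ τ₂): C₂ = C_in[1 − (τ₁ e^(−t/τ₁) − τ₂ e^(−t/τ₂))/(τ₁ − τ₂)].
At t = 92.78: e^(−t/τ₁) = 0.0657574, e^(−t/τ₂) = 6.08535e-08.
C₂ = 0.3399·[1 − (34.0880·0.0657574 − 5.58418·6.08535e-08)/(28.5038)] = 0.3399·0.921360 = 0.313170 g/L.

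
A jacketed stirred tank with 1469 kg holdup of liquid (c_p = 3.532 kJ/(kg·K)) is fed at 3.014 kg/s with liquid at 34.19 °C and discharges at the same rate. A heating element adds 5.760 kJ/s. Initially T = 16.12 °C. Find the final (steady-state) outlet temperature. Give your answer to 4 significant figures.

Heat balance on the well-mixed liquid: M c_p dT/dt = ṁ c_p (T_in − T) + 5.760.
At steady state dT/dt = 0 ⇒ T_ss = T_in + Q̇/(ṁ c_p) = 34.19 + 5.760/(3.014·3.532) = 34.7311 °C.

34.73 °C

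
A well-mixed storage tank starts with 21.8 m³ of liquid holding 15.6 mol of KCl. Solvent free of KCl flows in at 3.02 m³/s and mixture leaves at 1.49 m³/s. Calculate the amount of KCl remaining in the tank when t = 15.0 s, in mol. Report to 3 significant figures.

Total volume: dV/dt = Q_in − Q_out = 1.5300 m³/s, so V(t) = 21.8 + 1.5300 t and V(15.0) = 44.750 m³.
Species balance (pure solvent in): dm/dt = −Q_out · m/V(t).
dm/m = −Q_out dt/(V₀ + 1.5300 t); integrating gives ln(m/m₀) = −(Q_out/(Q_in−Q_out)) ln(V/V₀).
m = m₀ (V₀/V)^(Q_out/(Q_in−Q_out)) = 15.6 × (21.8/44.750)^(0.97386) = 7.7438 mol.

7.74 mol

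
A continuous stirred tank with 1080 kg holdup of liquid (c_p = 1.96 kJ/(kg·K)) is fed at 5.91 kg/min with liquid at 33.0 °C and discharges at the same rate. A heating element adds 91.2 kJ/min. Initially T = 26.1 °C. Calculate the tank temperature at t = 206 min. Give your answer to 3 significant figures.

36.1 °C

M c_p dT/dt = ṁ c_p (T_in − T) + Q̇.
τ = M/ṁ = 182.74 min; T_ss = T_in + Q̇/(ṁ c_p) = 33.0 + 91.2/(5.91·1.96) = 40.873 °C.
Integrating: T(t) = T_ss + (T₀ − T_ss) e^(−t/τ).
T(206) = 40.873 + (-14.773)·e^(−206/182.74) = 40.873 + (-14.773)·0.32391 = 36.088 °C.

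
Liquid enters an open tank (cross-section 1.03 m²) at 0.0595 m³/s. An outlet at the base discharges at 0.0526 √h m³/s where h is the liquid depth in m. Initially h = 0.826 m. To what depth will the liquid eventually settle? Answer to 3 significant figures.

Volume balance on the tank: A dh/dt = Q_in − 0.0526 √h. At steady state dh/dt = 0:
Q_in = 0.0526 √h_ss ⇒ √h_ss = 0.0595/0.0526 = 1.1312.
h_ss = 1.1312² = 1.2796 m. (Since h₀ = 0.826 m < h_ss, the level will rise toward this value.)

1.28 m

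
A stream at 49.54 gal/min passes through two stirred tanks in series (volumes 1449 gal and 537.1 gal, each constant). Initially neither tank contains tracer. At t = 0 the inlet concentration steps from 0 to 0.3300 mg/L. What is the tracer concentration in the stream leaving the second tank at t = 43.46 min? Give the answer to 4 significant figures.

0.2149 mg/L

Species balance on tank i: dCᵢ/dt = (Cᵢ₋₁ − Cᵢ)/τᵢ with τᵢ = Vᵢ/Q.
τ₁ = 1449/49.54 = 29.2491 min; τ₂ = 537.1/49.54 = 10.8417 min.
Tank 1: C₁ = C_in(1 − e^(−t/τ₁)). Tank 2 (τ₁ ≠ τ₂): C₂ = C_in[1 − (τ₁ e^(−t/τ₁) − τ₂ e^(−t/τ₂))/(τ₁ − τ₂)].
At t = 43.46: e^(−t/τ₁) = 0.226308, e^(−t/τ₂) = 0.0181592.
C₂ = 0.3300·[1 − (29.2491·0.226308 − 10.8417·0.0181592)/(18.4073)] = 0.3300·0.651094 = 0.214861 mg/L.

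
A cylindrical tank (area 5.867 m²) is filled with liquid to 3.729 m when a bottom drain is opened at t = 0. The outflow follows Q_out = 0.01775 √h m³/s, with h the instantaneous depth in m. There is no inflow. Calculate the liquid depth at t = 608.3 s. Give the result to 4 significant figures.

With no inflow, A dh/dt = −0.01775 √h.
This is separable: 2 d(√h)/dt = −0.01775/A, so √h = √h₀ − (0.01775/(2A)) t.
√h = √3.729 − 0.01775·608.3/(2·5.867) = 1.93106 − 0.920174 = 1.01089.
h = 1.01089² = 1.02189 m.

1.022 m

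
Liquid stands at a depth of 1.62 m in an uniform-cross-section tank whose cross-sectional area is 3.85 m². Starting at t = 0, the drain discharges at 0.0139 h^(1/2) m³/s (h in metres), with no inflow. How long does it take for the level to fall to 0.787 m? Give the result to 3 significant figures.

Mass balance (ρ constant): A dh/dt = −0.0139 √h.
This is separable: 2 d(√h)/dt = −0.0139/A, so √h = √h₀ − (0.0139/(2A)) t.
t = 2A(√h₀ − √h)/0.0139 = 2·3.85·(√1.62 − √0.787)/0.0139
  = 7.7000 × (1.2728 − 0.88713) / 0.0139 = 213.64 s.

214 s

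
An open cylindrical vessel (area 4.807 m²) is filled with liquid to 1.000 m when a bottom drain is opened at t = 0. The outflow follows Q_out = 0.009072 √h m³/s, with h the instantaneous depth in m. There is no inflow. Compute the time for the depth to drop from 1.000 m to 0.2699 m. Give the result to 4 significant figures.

A dh/dt = −Q_out = −0.009072 √h.
∫ h^(−1/2) dh = −(0.009072/A) ∫ dt, giving 2√h = 2√h₀ − (0.009072/A) t.
t = 2A(√h₀ − √h)/0.009072 = 2·4.807·(√1.000 − √0.2699)/0.009072
  = 9.61400 × (1.00000 − 0.519519) / 0.009072 = 509.187 s.

509.2 s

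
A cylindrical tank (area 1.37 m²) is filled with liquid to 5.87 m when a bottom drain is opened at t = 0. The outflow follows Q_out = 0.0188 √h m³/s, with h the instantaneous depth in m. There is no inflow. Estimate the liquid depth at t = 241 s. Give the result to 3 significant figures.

0.592 m

A dh/dt = −Q_out = −0.0188 √h.
This is separable: 2 d(√h)/dt = −0.0188/A, so √h = √h₀ − (0.0188/(2A)) t.
√h = √5.87 − 0.0188·241/(2·1.37) = 2.4228 − 1.6536 = 0.76923.
h = 0.76923² = 0.59172 m.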